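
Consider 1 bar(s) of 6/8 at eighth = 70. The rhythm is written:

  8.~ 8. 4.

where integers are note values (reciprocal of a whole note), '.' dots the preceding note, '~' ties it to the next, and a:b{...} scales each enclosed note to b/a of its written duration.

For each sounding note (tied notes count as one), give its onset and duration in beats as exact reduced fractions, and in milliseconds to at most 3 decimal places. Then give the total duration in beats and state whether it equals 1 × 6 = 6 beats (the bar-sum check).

1) 0.0ms=0b +2571.429ms=3b
2) 2571.429ms=3b +2571.429ms=3b
Σ=6b of 6 (70bpm 6/8) — PASS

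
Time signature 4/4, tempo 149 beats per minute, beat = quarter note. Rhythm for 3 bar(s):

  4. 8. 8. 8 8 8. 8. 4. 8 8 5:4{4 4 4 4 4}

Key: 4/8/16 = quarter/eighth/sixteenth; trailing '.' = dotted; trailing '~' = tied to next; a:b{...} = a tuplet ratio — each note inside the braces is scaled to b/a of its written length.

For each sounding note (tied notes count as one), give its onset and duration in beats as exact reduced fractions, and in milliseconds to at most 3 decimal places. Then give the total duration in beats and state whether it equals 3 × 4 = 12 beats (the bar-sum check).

1) 0.0ms=0b +604.027ms=3/2b
2) 604.027ms=3/2b +302.013ms=3/4b
3) 906.04ms=9/4b +302.013ms=3/4b
4) 1208.054ms=3b +201.342ms=1/2b
5) 1409.396ms=7/2b +201.342ms=1/2b
6) 1610.738ms=4b +302.013ms=3/4b
7) 1912.752ms=19/4b +302.013ms=3/4b
8) 2214.765ms=11/2b +604.027ms=3/2b
9) 2818.792ms=7b +201.342ms=1/2b
10) 3020.134ms=15/2b +201.342ms=1/2b
11) 3221.477ms=8b +322.148ms=4/5b
12) 3543.624ms=44/5b +322.148ms=4/5b
13) 3865.772ms=48/5b +322.148ms=4/5b
14) 4187.919ms=52/5b +322.148ms=4/5b
15) 4510.067ms=56/5b +322.148ms=4/5b
Σ=12b of 12 (149bpm 4/4) — PASS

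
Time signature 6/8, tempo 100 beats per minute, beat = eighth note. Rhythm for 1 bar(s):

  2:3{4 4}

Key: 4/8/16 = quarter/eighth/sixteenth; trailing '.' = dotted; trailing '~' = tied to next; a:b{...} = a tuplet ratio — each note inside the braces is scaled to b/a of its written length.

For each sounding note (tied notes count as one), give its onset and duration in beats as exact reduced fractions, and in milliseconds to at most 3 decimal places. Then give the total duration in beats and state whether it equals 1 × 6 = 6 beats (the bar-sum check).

1) 0.0ms=0b +1800.0ms=3b
2) 1800.0ms=3b +1800.0ms=3b
Σ=6b of 6 (100bpm 6/8) — PASS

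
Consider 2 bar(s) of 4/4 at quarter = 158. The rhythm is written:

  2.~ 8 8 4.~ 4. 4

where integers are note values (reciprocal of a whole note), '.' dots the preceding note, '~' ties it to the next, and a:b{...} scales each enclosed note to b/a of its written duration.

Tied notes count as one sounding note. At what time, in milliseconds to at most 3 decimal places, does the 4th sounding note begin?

note 4 onset = 7b = 2658.228ms

1. 0.0ms @ 0 + 1329.114ms (7/2)
2. 1329.114ms @ 7/2 + 189.873ms (1/2)
3. 1518.987ms @ 4 + 1139.241ms (3)
4. 2658.228ms @ 7 + 379.747ms (1)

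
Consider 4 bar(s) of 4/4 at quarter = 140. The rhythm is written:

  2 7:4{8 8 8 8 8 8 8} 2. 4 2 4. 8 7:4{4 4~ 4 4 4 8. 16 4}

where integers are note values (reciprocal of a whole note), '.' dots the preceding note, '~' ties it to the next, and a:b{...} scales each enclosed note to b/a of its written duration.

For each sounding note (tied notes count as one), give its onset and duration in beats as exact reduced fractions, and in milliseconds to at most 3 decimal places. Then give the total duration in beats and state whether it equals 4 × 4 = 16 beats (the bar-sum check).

1) 0.0ms=0b +857.143ms=2b
2) 857.143ms=2b +122.449ms=2/7b
3) 979.592ms=16/7b +122.449ms=2/7b
4) 1102.041ms=18/7b +122.449ms=2/7b
5) 1224.49ms=20/7b +122.449ms=2/7b
6) 1346.939ms=22/7b +122.449ms=2/7b
7) 1469.388ms=24/7b +122.449ms=2/7b
8) 1591.837ms=26/7b +122.449ms=2/7b
9) 1714.286ms=4b +1285.714ms=3b
10) 3000.0ms=7b +428.571ms=1b
11) 3428.571ms=8b +857.143ms=2b
12) 4285.714ms=10b +642.857ms=3/2b
13) 4928.571ms=23/2b +214.286ms=1/2b
14) 5142.857ms=12b +244.898ms=4/7b
15) 5387.755ms=88/7b +489.796ms=8/7b
16) 5877.551ms=96/7b +244.898ms=4/7b
17) 6122.449ms=100/7b +244.898ms=4/7b
18) 6367.347ms=104/7b +183.673ms=3/7b
19) 6551.02ms=107/7b +61.224ms=1/7b
20) 6612.245ms=108/7b +244.898ms=4/7b
Σ=16b of 16 (140bpm 4/4) — PASS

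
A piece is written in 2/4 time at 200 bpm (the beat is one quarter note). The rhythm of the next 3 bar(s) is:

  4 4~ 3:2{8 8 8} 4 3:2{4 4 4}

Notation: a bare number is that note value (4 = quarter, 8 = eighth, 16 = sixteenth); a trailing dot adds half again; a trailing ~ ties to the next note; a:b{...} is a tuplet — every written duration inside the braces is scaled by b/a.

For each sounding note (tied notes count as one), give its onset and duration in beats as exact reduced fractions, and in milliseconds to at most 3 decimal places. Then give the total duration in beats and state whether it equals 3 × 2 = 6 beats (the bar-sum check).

1) 0.0ms=0b +300.0ms=1b
2) 300.0ms=1b +400.0ms=4/3b
3) 700.0ms=7/3b +100.0ms=1/3b
4) 800.0ms=8/3b +100.0ms=1/3b
5) 900.0ms=3b +300.0ms=1b
6) 1200.0ms=4b +200.0ms=2/3b
7) 1400.0ms=14/3b +200.0ms=2/3b
8) 1600.0ms=16/3b +200.0ms=2/3b
Σ=6b of 6 (200bpm 2/4) — PASS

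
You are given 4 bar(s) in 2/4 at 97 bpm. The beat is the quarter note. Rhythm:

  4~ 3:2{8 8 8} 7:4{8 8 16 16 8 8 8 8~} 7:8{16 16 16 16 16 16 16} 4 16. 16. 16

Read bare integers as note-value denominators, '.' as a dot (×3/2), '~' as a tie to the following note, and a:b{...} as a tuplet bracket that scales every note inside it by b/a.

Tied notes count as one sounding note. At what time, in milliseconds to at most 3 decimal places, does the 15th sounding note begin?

1. 0.0ms @ 0 + 824.742ms (4/3)
2. 824.742ms @ 4/3 + 206.186ms (1/3)
3. 1030.928ms @ 5/3 + 206.186ms (1/3)
4. 1237.113ms @ 2 + 176.73ms (2/7)
5. 1413.844ms @ 16/7 + 176.73ms (2/7)
6. 1590.574ms @ 18/7 + 88.365ms (1/7)
7. 1678.94ms @ 19/7 + 88.365ms (1/7)
8. 1767.305ms @ 20/7 + 176.73ms (2/7)
9. 1944.035ms @ 22/7 + 176.73ms (2/7)
10. 2120.766ms @ 24/7 + 176.73ms (2/7)
11. 2297.496ms @ 26/7 + 353.461ms (4/7)
12. 2650.957ms @ 30/7 + 176.73ms (2/7)
13. 2827.688ms @ 32/7 + 176.73ms (2/7)
14. 3004.418ms @ 34/7 + 176.73ms (2/7)
15. 3181.149ms @ 36/7 + 176.73ms (2/7)
16. 3357.879ms @ 38/7 + 176.73ms (2/7)
17. 3534.61ms @ 40/7 + 176.73ms (2/7)
18. 3711.34ms @ 6 + 618.557ms (1)
19. 4329.897ms @ 7 + 231.959ms (3/8)
20. 4561.856ms @ 59/8 + 231.959ms (3/8)
21. 4793.814ms @ 31/4 + 154.639ms (1/4)

note 15 onset = 36/7b = 3181.149ms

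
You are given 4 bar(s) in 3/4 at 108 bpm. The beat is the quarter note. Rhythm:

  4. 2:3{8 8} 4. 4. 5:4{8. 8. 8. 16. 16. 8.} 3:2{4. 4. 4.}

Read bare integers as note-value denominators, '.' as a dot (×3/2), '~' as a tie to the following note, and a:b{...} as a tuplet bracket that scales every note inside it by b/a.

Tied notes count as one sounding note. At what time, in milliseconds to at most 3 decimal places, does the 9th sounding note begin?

1. 0.0ms @ 0 + 833.333ms (3/2)
2. 833.333ms @ 3/2 + 416.667ms (3/4)
3. 1250.0ms @ 9/4 + 416.667ms (3/4)
4. 1666.667ms @ 3 + 833.333ms (3/2)
5. 2500.0ms @ 9/2 + 833.333ms (3/2)
6. 3333.333ms @ 6 + 333.333ms (3/5)
7. 3666.667ms @ 33/5 + 333.333ms (3/5)
8. 4000.0ms @ 36/5 + 333.333ms (3/5)
9. 4333.333ms @ 39/5 + 166.667ms (3/10)
10. 4500.0ms @ 81/10 + 166.667ms (3/10)
11. 4666.667ms @ 42/5 + 333.333ms (3/5)
12. 5000.0ms @ 9 + 555.556ms (1)
13. 5555.556ms @ 10 + 555.556ms (1)
14. 6111.111ms @ 11 + 555.556ms (1)

note 9 onset = 39/5b = 4333.333ms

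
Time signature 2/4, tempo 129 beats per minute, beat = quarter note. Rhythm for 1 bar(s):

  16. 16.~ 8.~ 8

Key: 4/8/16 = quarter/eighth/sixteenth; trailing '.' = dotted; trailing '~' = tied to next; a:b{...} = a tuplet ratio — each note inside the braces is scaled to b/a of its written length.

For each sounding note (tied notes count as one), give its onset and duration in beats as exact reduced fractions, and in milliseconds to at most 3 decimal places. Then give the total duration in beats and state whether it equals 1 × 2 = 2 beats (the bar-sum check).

1) 0.0ms=0b +174.419ms=3/8b
2) 174.419ms=3/8b +755.814ms=13/8b
Σ=2b of 2 (129bpm 2/4) — PASS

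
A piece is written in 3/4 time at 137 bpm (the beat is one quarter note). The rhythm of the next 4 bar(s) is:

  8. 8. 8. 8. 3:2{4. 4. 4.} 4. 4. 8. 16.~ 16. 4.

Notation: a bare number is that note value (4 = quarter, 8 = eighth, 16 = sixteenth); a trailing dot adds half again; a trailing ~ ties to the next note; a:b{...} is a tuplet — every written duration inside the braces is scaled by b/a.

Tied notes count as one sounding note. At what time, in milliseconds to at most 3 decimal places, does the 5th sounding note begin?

1. 0.0ms @ 0 + 328.467ms (3/4)
2. 328.467ms @ 3/4 + 328.467ms (3/4)
3. 656.934ms @ 3/2 + 328.467ms (3/4)
4. 985.401ms @ 9/4 + 328.467ms (3/4)
5. 1313.869ms @ 3 + 437.956ms (1)
6. 1751.825ms @ 4 + 437.956ms (1)
7. 2189.781ms @ 5 + 437.956ms (1)
8. 2627.737ms @ 6 + 656.934ms (3/2)
9. 3284.672ms @ 15/2 + 656.934ms (3/2)
10. 3941.606ms @ 9 + 328.467ms (3/4)
11. 4270.073ms @ 39/4 + 328.467ms (3/4)
12. 4598.54ms @ 21/2 + 656.934ms (3/2)

note 5 onset = 3b = 1313.869ms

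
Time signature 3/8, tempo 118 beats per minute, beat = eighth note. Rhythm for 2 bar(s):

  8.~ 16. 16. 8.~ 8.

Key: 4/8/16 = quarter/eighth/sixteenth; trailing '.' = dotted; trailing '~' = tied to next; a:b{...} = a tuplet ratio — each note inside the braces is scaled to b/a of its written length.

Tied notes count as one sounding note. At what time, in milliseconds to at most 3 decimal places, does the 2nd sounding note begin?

note 2 onset = 9/4b = 1144.068ms

1. 0.0ms @ 0 + 1144.068ms (9/4)
2. 1144.068ms @ 9/4 + 381.356ms (3/4)
3. 1525.424ms @ 3 + 1525.424ms (3)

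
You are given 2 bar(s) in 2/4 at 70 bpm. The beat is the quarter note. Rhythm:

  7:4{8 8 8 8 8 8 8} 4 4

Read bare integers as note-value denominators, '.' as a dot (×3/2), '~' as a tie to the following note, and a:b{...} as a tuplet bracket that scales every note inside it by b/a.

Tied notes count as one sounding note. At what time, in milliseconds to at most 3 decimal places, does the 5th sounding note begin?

1. 0.0ms @ 0 + 244.898ms (2/7)
2. 244.898ms @ 2/7 + 244.898ms (2/7)
3. 489.796ms @ 4/7 + 244.898ms (2/7)
4. 734.694ms @ 6/7 + 244.898ms (2/7)
5. 979.592ms @ 8/7 + 244.898ms (2/7)
6. 1224.49ms @ 10/7 + 244.898ms (2/7)
7. 1469.388ms @ 12/7 + 244.898ms (2/7)
8. 1714.286ms @ 2 + 857.143ms (1)
9. 2571.429ms @ 3 + 857.143ms (1)

note 5 onset = 8/7b = 979.592ms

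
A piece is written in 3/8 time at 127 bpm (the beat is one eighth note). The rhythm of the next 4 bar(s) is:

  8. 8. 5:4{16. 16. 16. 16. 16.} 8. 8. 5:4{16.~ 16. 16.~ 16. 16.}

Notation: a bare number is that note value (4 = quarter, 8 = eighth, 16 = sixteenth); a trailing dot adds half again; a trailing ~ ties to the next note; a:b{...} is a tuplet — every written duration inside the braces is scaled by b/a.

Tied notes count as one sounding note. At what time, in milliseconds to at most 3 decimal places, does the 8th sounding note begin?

1. 0.0ms @ 0 + 708.661ms (3/2)
2. 708.661ms @ 3/2 + 708.661ms (3/2)
3. 1417.323ms @ 3 + 283.465ms (3/5)
4. 1700.787ms @ 18/5 + 283.465ms (3/5)
5. 1984.252ms @ 21/5 + 283.465ms (3/5)
6. 2267.717ms @ 24/5 + 283.465ms (3/5)
7. 2551.181ms @ 27/5 + 283.465ms (3/5)
8. 2834.646ms @ 6 + 708.661ms (3/2)
9. 3543.307ms @ 15/2 + 708.661ms (3/2)
10. 4251.969ms @ 9 + 566.929ms (6/5)
11. 4818.898ms @ 51/5 + 566.929ms (6/5)
12. 5385.827ms @ 57/5 + 283.465ms (3/5)

note 8 onset = 6b = 2834.646ms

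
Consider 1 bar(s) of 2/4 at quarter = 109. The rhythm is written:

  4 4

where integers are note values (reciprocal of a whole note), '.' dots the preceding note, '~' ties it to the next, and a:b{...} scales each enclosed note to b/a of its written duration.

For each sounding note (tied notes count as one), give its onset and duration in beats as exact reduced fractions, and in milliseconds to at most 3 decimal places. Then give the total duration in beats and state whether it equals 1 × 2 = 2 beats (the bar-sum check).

1) 0.0ms=0b +550.459ms=1b
2) 550.459ms=1b +550.459ms=1b
Σ=2b of 2 (109bpm 2/4) — PASS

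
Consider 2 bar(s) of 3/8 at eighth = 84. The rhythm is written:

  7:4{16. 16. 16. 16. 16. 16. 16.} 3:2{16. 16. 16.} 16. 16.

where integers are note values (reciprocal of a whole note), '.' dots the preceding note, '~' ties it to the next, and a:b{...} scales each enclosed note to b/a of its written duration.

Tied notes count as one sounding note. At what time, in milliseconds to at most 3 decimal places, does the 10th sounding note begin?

1. 0.0ms @ 0 + 306.122ms (3/7)
2. 306.122ms @ 3/7 + 306.122ms (3/7)
3. 612.245ms @ 6/7 + 306.122ms (3/7)
4. 918.367ms @ 9/7 + 306.122ms (3/7)
5. 1224.49ms @ 12/7 + 306.122ms (3/7)
6. 1530.612ms @ 15/7 + 306.122ms (3/7)
7. 1836.735ms @ 18/7 + 306.122ms (3/7)
8. 2142.857ms @ 3 + 357.143ms (1/2)
9. 2500.0ms @ 7/2 + 357.143ms (1/2)
10. 2857.143ms @ 4 + 357.143ms (1/2)
11. 3214.286ms @ 9/2 + 535.714ms (3/4)
12. 3750.0ms @ 21/4 + 535.714ms (3/4)

note 10 onset = 4b = 2857.143ms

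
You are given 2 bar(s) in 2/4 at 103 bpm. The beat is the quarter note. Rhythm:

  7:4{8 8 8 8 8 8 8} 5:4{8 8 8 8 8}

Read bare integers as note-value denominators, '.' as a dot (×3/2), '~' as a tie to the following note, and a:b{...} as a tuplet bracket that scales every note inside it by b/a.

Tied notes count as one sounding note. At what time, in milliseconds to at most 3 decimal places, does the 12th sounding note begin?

1. 0.0ms @ 0 + 166.436ms (2/7)
2. 166.436ms @ 2/7 + 166.436ms (2/7)
3. 332.871ms @ 4/7 + 166.436ms (2/7)
4. 499.307ms @ 6/7 + 166.436ms (2/7)
5. 665.742ms @ 8/7 + 166.436ms (2/7)
6. 832.178ms @ 10/7 + 166.436ms (2/7)
7. 998.613ms @ 12/7 + 166.436ms (2/7)
8. 1165.049ms @ 2 + 233.01ms (2/5)
9. 1398.058ms @ 12/5 + 233.01ms (2/5)
10. 1631.068ms @ 14/5 + 233.01ms (2/5)
11. 1864.078ms @ 16/5 + 233.01ms (2/5)
12. 2097.087ms @ 18/5 + 233.01ms (2/5)

note 12 onset = 18/5b = 2097.087ms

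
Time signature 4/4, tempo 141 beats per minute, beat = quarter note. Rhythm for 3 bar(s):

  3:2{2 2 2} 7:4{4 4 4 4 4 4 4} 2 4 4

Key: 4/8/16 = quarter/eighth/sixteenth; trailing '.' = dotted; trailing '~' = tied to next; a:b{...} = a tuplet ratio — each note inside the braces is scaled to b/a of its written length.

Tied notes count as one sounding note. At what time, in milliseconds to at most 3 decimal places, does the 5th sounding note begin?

note 5 onset = 32/7b = 1945.289ms

1. 0.0ms @ 0 + 567.376ms (4/3)
2. 567.376ms @ 4/3 + 567.376ms (4/3)
3. 1134.752ms @ 8/3 + 567.376ms (4/3)
4. 1702.128ms @ 4 + 243.161ms (4/7)
5. 1945.289ms @ 32/7 + 243.161ms (4/7)
6. 2188.45ms @ 36/7 + 243.161ms (4/7)
7. 2431.611ms @ 40/7 + 243.161ms (4/7)
8. 2674.772ms @ 44/7 + 243.161ms (4/7)
9. 2917.933ms @ 48/7 + 243.161ms (4/7)
10. 3161.094ms @ 52/7 + 243.161ms (4/7)
11. 3404.255ms @ 8 + 851.064ms (2)
12. 4255.319ms @ 10 + 425.532ms (1)
13. 4680.851ms @ 11 + 425.532ms (1)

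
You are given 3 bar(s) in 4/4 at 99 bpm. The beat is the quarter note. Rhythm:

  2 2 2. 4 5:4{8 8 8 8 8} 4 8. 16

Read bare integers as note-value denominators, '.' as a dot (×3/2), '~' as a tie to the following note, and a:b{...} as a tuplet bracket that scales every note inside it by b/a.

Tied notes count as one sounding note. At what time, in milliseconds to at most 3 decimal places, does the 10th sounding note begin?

note 10 onset = 10b = 6060.606ms

1. 0.0ms @ 0 + 1212.121ms (2)
2. 1212.121ms @ 2 + 1212.121ms (2)
3. 2424.242ms @ 4 + 1818.182ms (3)
4. 4242.424ms @ 7 + 606.061ms (1)
5. 4848.485ms @ 8 + 242.424ms (2/5)
6. 5090.909ms @ 42/5 + 242.424ms (2/5)
7. 5333.333ms @ 44/5 + 242.424ms (2/5)
8. 5575.758ms @ 46/5 + 242.424ms (2/5)
9. 5818.182ms @ 48/5 + 242.424ms (2/5)
10. 6060.606ms @ 10 + 606.061ms (1)
11. 6666.667ms @ 11 + 454.545ms (3/4)
12. 7121.212ms @ 47/4 + 151.515ms (1/4)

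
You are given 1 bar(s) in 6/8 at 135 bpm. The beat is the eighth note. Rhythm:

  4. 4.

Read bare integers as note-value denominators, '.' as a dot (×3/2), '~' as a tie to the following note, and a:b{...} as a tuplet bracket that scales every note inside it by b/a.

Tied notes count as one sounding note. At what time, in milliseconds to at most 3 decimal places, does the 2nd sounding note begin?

1. 0.0ms @ 0 + 1333.333ms (3)
2. 1333.333ms @ 3 + 1333.333ms (3)

note 2 onset = 3b = 1333.333ms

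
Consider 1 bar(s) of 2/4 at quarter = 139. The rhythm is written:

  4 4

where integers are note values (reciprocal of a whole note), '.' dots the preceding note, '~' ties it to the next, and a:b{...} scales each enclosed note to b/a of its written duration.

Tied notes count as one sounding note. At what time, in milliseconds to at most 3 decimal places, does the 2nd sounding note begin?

1. 0.0ms @ 0 + 431.655ms (1)
2. 431.655ms @ 1 + 431.655ms (1)

note 2 onset = 1b = 431.655ms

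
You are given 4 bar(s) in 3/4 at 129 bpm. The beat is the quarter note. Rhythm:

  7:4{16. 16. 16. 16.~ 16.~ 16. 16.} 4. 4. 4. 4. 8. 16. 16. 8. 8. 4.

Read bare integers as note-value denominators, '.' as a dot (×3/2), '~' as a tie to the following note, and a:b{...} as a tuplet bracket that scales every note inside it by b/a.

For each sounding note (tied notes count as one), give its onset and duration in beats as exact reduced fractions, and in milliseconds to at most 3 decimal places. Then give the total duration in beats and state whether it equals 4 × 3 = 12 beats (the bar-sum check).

1) 0.0ms=0b +99.668ms=3/14b
2) 99.668ms=3/14b +99.668ms=3/14b
3) 199.336ms=3/7b +99.668ms=3/14b
4) 299.003ms=9/14b +299.003ms=9/14b
5) 598.007ms=9/7b +99.668ms=3/14b
6) 697.674ms=3/2b +697.674ms=3/2b
7) 1395.349ms=3b +697.674ms=3/2b
8) 2093.023ms=9/2b +697.674ms=3/2b
9) 2790.698ms=6b +697.674ms=3/2b
10) 3488.372ms=15/2b +348.837ms=3/4b
11) 3837.209ms=33/4b +174.419ms=3/8b
12) 4011.628ms=69/8b +174.419ms=3/8b
13) 4186.047ms=9b +348.837ms=3/4b
14) 4534.884ms=39/4b +348.837ms=3/4b
15) 4883.721ms=21/2b +697.674ms=3/2b
Σ=12b of 12 (129bpm 3/4) — PASS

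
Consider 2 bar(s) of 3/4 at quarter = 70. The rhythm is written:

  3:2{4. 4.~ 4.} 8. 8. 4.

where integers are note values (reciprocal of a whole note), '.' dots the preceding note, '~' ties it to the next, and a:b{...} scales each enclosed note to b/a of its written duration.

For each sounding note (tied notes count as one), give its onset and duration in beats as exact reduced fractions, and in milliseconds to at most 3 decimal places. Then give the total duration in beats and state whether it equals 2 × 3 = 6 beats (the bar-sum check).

1) 0.0ms=0b +857.143ms=1b
2) 857.143ms=1b +1714.286ms=2b
3) 2571.429ms=3b +642.857ms=3/4b
4) 3214.286ms=15/4b +642.857ms=3/4b
5) 3857.143ms=9/2b +1285.714ms=3/2b
Σ=6b of 6 (70bpm 3/4) — PASS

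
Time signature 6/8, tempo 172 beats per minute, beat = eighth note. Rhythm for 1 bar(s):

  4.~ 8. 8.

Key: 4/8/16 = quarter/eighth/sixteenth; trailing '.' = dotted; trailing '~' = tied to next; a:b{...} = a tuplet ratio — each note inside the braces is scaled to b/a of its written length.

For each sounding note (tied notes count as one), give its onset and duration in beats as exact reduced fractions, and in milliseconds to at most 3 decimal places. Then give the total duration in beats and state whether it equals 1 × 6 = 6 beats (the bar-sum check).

1) 0.0ms=0b +1569.767ms=9/2b
2) 1569.767ms=9/2b +523.256ms=3/2b
Σ=6b of 6 (172bpm 6/8) — PASS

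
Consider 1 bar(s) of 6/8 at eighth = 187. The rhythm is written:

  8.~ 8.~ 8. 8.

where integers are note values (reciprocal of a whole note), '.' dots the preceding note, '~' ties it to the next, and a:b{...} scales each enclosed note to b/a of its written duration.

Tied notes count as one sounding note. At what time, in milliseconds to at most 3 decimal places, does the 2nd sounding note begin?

note 2 onset = 9/2b = 1443.85ms

1. 0.0ms @ 0 + 1443.85ms (9/2)
2. 1443.85ms @ 9/2 + 481.283ms (3/2)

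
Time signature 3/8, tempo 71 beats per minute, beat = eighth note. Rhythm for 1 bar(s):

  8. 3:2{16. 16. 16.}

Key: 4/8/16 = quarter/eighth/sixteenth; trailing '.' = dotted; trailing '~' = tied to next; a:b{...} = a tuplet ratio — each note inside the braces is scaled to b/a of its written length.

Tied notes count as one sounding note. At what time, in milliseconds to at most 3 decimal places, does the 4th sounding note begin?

note 4 onset = 5/2b = 2112.676ms

1. 0.0ms @ 0 + 1267.606ms (3/2)
2. 1267.606ms @ 3/2 + 422.535ms (1/2)
3. 1690.141ms @ 2 + 422.535ms (1/2)
4. 2112.676ms @ 5/2 + 422.535ms (1/2)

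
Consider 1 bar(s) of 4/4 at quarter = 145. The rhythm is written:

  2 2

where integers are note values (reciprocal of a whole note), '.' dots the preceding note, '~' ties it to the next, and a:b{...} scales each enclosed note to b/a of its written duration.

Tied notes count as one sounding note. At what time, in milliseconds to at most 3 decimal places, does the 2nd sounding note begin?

note 2 onset = 2b = 827.586ms

1. 0.0ms @ 0 + 827.586ms (2)
2. 827.586ms @ 2 + 827.586ms (2)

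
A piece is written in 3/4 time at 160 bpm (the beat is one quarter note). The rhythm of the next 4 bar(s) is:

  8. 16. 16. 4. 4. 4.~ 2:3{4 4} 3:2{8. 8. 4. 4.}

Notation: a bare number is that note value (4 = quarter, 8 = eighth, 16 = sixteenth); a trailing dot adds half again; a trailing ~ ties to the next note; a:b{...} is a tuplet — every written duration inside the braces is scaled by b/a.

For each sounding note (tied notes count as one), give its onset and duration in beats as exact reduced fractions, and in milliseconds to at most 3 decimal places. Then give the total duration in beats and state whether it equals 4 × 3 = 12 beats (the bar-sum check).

1) 0.0ms=0b +281.25ms=3/4b
2) 281.25ms=3/4b +140.625ms=3/8b
3) 421.875ms=9/8b +140.625ms=3/8b
4) 562.5ms=3/2b +562.5ms=3/2b
5) 1125.0ms=3b +562.5ms=3/2b
6) 1687.5ms=9/2b +1125.0ms=3b
7) 2812.5ms=15/2b +562.5ms=3/2b
8) 3375.0ms=9b +187.5ms=1/2b
9) 3562.5ms=19/2b +187.5ms=1/2b
10) 3750.0ms=10b +375.0ms=1b
11) 4125.0ms=11b +375.0ms=1b
Σ=12b of 12 (160bpm 3/4) — PASS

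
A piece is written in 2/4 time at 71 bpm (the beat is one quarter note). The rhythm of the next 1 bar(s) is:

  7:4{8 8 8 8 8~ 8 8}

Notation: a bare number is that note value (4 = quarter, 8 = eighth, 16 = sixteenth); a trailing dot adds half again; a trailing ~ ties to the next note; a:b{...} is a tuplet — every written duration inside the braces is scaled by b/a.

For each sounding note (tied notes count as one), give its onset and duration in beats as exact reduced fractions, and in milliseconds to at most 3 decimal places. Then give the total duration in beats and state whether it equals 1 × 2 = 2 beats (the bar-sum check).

1) 0.0ms=0b +241.449ms=2/7b
2) 241.449ms=2/7b +241.449ms=2/7b
3) 482.897ms=4/7b +241.449ms=2/7b
4) 724.346ms=6/7b +241.449ms=2/7b
5) 965.795ms=8/7b +482.897ms=4/7b
6) 1448.692ms=12/7b +241.449ms=2/7b
Σ=2b of 2 (71bpm 2/4) — PASS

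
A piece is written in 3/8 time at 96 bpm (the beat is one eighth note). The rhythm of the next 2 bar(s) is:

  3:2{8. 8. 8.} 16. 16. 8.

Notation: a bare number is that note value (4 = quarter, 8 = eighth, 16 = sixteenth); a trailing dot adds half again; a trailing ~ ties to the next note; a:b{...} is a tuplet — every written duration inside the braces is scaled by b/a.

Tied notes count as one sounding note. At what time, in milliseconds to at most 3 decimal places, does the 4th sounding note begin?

note 4 onset = 3b = 1875.0ms

1. 0.0ms @ 0 + 625.0ms (1)
2. 625.0ms @ 1 + 625.0ms (1)
3. 1250.0ms @ 2 + 625.0ms (1)
4. 1875.0ms @ 3 + 468.75ms (3/4)
5. 2343.75ms @ 15/4 + 468.75ms (3/4)
6. 2812.5ms @ 9/2 + 937.5ms (3/2)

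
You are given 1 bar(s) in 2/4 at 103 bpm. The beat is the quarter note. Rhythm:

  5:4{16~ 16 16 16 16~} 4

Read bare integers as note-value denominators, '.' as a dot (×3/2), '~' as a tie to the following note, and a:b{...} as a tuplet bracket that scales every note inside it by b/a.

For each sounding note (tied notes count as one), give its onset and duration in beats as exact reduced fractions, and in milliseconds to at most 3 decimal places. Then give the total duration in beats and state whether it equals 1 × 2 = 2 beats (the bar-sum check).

1) 0.0ms=0b +233.01ms=2/5b
2) 233.01ms=2/5b +116.505ms=1/5b
3) 349.515ms=3/5b +116.505ms=1/5b
4) 466.019ms=4/5b +699.029ms=6/5b
Σ=2b of 2 (103bpm 2/4) — PASS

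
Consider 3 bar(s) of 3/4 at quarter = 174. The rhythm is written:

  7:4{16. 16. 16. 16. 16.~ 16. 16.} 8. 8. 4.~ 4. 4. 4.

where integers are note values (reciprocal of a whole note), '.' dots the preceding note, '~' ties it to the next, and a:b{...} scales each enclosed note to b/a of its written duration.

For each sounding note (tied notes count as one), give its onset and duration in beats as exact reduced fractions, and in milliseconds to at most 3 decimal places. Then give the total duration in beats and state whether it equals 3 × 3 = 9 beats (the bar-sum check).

1) 0.0ms=0b +73.892ms=3/14b
2) 73.892ms=3/14b +73.892ms=3/14b
3) 147.783ms=3/7b +73.892ms=3/14b
4) 221.675ms=9/14b +73.892ms=3/14b
5) 295.567ms=6/7b +147.783ms=3/7b
6) 443.35ms=9/7b +73.892ms=3/14b
7) 517.241ms=3/2b +258.621ms=3/4b
8) 775.862ms=9/4b +258.621ms=3/4b
9) 1034.483ms=3b +1034.483ms=3b
10) 2068.966ms=6b +517.241ms=3/2b
11) 2586.207ms=15/2b +517.241ms=3/2b
Σ=9b of 9 (174bpm 3/4) — PASS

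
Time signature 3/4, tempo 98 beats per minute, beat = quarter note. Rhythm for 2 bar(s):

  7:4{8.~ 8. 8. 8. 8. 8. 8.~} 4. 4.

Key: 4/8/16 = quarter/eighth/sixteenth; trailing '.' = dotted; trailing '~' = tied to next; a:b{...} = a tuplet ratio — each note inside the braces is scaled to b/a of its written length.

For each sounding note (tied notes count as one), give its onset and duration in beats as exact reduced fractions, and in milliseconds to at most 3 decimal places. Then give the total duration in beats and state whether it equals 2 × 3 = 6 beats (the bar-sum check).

1) 0.0ms=0b +524.781ms=6/7b
2) 524.781ms=6/7b +262.391ms=3/7b
3) 787.172ms=9/7b +262.391ms=3/7b
4) 1049.563ms=12/7b +262.391ms=3/7b
5) 1311.953ms=15/7b +262.391ms=3/7b
6) 1574.344ms=18/7b +1180.758ms=27/14b
7) 2755.102ms=9/2b +918.367ms=3/2b
Σ=6b of 6 (98bpm 3/4) — PASS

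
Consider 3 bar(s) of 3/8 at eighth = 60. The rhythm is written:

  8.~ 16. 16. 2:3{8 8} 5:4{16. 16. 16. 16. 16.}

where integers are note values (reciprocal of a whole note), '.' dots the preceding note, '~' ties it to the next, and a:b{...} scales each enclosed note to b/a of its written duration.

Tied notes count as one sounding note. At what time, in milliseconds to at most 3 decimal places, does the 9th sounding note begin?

1. 0.0ms @ 0 + 2250.0ms (9/4)
2. 2250.0ms @ 9/4 + 750.0ms (3/4)
3. 3000.0ms @ 3 + 1500.0ms (3/2)
4. 4500.0ms @ 9/2 + 1500.0ms (3/2)
5. 6000.0ms @ 6 + 600.0ms (3/5)
6. 6600.0ms @ 33/5 + 600.0ms (3/5)
7. 7200.0ms @ 36/5 + 600.0ms (3/5)
8. 7800.0ms @ 39/5 + 600.0ms (3/5)
9. 8400.0ms @ 42/5 + 600.0ms (3/5)

note 9 onset = 42/5b = 8400.0ms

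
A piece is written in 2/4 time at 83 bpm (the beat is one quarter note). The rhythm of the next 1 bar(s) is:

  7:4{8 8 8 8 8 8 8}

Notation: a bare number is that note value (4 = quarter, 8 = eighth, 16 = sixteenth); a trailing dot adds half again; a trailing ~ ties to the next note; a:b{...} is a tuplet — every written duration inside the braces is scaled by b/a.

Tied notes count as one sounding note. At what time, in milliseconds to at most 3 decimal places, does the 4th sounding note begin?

note 4 onset = 6/7b = 619.621ms

1. 0.0ms @ 0 + 206.54ms (2/7)
2. 206.54ms @ 2/7 + 206.54ms (2/7)
3. 413.081ms @ 4/7 + 206.54ms (2/7)
4. 619.621ms @ 6/7 + 206.54ms (2/7)
5. 826.162ms @ 8/7 + 206.54ms (2/7)
6. 1032.702ms @ 10/7 + 206.54ms (2/7)
7. 1239.243ms @ 12/7 + 206.54ms (2/7)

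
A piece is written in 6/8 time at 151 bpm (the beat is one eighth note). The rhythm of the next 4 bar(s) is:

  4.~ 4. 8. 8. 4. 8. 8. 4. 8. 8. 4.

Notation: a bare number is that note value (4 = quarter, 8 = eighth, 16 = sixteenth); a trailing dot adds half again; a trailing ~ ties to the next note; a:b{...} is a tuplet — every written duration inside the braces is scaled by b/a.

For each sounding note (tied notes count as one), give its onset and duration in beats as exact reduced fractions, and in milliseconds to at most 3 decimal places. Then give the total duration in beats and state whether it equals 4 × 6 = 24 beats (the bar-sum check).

1) 0.0ms=0b +2384.106ms=6b
2) 2384.106ms=6b +596.026ms=3/2b
3) 2980.132ms=15/2b +596.026ms=3/2b
4) 3576.159ms=9b +1192.053ms=3b
5) 4768.212ms=12b +596.026ms=3/2b
6) 5364.238ms=27/2b +596.026ms=3/2b
7) 5960.265ms=15b +1192.053ms=3b
8) 7152.318ms=18b +596.026ms=3/2b
9) 7748.344ms=39/2b +596.026ms=3/2b
10) 8344.371ms=21b +1192.053ms=3b
Σ=24b of 24 (151bpm 6/8) — PASS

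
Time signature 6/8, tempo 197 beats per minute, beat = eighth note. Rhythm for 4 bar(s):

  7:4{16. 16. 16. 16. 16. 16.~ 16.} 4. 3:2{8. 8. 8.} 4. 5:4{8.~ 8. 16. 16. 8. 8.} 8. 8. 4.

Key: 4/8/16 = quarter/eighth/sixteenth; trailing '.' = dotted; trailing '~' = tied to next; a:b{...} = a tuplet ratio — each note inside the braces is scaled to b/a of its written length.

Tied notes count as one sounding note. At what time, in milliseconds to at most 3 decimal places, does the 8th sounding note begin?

note 8 onset = 6b = 1827.411ms

1. 0.0ms @ 0 + 130.529ms (3/7)
2. 130.529ms @ 3/7 + 130.529ms (3/7)
3. 261.059ms @ 6/7 + 130.529ms (3/7)
4. 391.588ms @ 9/7 + 130.529ms (3/7)
5. 522.117ms @ 12/7 + 130.529ms (3/7)
6. 652.647ms @ 15/7 + 261.059ms (6/7)
7. 913.706ms @ 3 + 913.706ms (3)
8. 1827.411ms @ 6 + 304.569ms (1)
9. 2131.98ms @ 7 + 304.569ms (1)
10. 2436.548ms @ 8 + 304.569ms (1)
11. 2741.117ms @ 9 + 913.706ms (3)
12. 3654.822ms @ 12 + 730.964ms (12/5)
13. 4385.787ms @ 72/5 + 182.741ms (3/5)
14. 4568.528ms @ 15 + 182.741ms (3/5)
15. 4751.269ms @ 78/5 + 365.482ms (6/5)
16. 5116.751ms @ 84/5 + 365.482ms (6/5)
17. 5482.234ms @ 18 + 456.853ms (3/2)
18. 5939.086ms @ 39/2 + 456.853ms (3/2)
19. 6395.939ms @ 21 + 913.706ms (3)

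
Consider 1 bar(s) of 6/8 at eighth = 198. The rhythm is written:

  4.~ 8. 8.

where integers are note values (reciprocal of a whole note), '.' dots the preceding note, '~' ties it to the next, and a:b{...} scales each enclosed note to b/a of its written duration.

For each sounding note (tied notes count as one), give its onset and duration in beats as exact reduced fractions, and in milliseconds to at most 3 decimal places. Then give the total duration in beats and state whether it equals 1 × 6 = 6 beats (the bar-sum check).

1) 0.0ms=0b +1363.636ms=9/2b
2) 1363.636ms=9/2b +454.545ms=3/2b
Σ=6b of 6 (198bpm 6/8) — PASS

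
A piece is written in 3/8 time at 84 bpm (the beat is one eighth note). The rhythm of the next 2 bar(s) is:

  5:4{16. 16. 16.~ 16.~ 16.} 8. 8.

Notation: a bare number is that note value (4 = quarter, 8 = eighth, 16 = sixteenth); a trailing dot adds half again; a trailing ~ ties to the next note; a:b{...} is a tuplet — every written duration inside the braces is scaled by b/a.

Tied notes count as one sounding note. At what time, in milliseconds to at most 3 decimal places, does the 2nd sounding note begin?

note 2 onset = 3/5b = 428.571ms

1. 0.0ms @ 0 + 428.571ms (3/5)
2. 428.571ms @ 3/5 + 428.571ms (3/5)
3. 857.143ms @ 6/5 + 1285.714ms (9/5)
4. 2142.857ms @ 3 + 1071.429ms (3/2)
5. 3214.286ms @ 9/2 + 1071.429ms (3/2)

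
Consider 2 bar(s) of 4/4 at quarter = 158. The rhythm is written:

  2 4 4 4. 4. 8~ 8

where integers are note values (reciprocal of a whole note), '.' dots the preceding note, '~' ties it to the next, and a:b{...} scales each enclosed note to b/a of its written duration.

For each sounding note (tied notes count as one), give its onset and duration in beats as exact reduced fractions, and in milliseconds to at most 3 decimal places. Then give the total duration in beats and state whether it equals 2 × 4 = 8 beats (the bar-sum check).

1) 0.0ms=0b +759.494ms=2b
2) 759.494ms=2b +379.747ms=1b
3) 1139.241ms=3b +379.747ms=1b
4) 1518.987ms=4b +569.62ms=3/2b
5) 2088.608ms=11/2b +569.62ms=3/2b
6) 2658.228ms=7b +379.747ms=1b
Σ=8b of 8 (158bpm 4/4) — PASS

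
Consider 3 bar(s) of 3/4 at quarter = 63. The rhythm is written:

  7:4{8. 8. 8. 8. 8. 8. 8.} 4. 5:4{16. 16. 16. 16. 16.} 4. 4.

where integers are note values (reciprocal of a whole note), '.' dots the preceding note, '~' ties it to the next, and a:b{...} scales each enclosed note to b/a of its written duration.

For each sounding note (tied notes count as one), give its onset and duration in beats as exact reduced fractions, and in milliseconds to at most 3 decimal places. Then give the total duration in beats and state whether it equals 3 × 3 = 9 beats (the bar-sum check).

1) 0.0ms=0b +408.163ms=3/7b
2) 408.163ms=3/7b +408.163ms=3/7b
3) 816.327ms=6/7b +408.163ms=3/7b
4) 1224.49ms=9/7b +408.163ms=3/7b
5) 1632.653ms=12/7b +408.163ms=3/7b
6) 2040.816ms=15/7b +408.163ms=3/7b
7) 2448.98ms=18/7b +408.163ms=3/7b
8) 2857.143ms=3b +1428.571ms=3/2b
9) 4285.714ms=9/2b +285.714ms=3/10b
10) 4571.429ms=24/5b +285.714ms=3/10b
11) 4857.143ms=51/10b +285.714ms=3/10b
12) 5142.857ms=27/5b +285.714ms=3/10b
13) 5428.571ms=57/10b +285.714ms=3/10b
14) 5714.286ms=6b +1428.571ms=3/2b
15) 7142.857ms=15/2b +1428.571ms=3/2b
Σ=9b of 9 (63bpm 3/4) — PASS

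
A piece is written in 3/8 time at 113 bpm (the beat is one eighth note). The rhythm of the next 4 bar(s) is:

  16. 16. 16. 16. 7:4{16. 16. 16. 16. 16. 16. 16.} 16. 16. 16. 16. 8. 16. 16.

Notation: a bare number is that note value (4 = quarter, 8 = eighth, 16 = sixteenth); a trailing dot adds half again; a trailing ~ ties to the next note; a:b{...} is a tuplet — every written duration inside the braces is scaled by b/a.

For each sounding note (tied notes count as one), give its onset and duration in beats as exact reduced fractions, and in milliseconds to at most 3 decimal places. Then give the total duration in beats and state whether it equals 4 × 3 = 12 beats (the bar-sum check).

1) 0.0ms=0b +398.23ms=3/4b
2) 398.23ms=3/4b +398.23ms=3/4b
3) 796.46ms=3/2b +398.23ms=3/4b
4) 1194.69ms=9/4b +398.23ms=3/4b
5) 1592.92ms=3b +227.56ms=3/7b
6) 1820.48ms=24/7b +227.56ms=3/7b
7) 2048.04ms=27/7b +227.56ms=3/7b
8) 2275.601ms=30/7b +227.56ms=3/7b
9) 2503.161ms=33/7b +227.56ms=3/7b
10) 2730.721ms=36/7b +227.56ms=3/7b
11) 2958.281ms=39/7b +227.56ms=3/7b
12) 3185.841ms=6b +398.23ms=3/4b
13) 3584.071ms=27/4b +398.23ms=3/4b
14) 3982.301ms=15/2b +398.23ms=3/4b
15) 4380.531ms=33/4b +398.23ms=3/4b
16) 4778.761ms=9b +796.46ms=3/2b
17) 5575.221ms=21/2b +398.23ms=3/4b
18) 5973.451ms=45/4b +398.23ms=3/4b
Σ=12b of 12 (113bpm 3/8) — PASS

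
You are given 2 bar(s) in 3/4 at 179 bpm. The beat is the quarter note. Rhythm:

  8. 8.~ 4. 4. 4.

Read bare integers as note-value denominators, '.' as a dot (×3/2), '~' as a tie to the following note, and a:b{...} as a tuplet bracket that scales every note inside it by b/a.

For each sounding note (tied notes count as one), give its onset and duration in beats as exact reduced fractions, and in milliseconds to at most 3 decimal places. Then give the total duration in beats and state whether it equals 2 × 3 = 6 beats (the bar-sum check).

1) 0.0ms=0b +251.397ms=3/4b
2) 251.397ms=3/4b +754.19ms=9/4b
3) 1005.587ms=3b +502.793ms=3/2b
4) 1508.38ms=9/2b +502.793ms=3/2b
Σ=6b of 6 (179bpm 3/4) — PASS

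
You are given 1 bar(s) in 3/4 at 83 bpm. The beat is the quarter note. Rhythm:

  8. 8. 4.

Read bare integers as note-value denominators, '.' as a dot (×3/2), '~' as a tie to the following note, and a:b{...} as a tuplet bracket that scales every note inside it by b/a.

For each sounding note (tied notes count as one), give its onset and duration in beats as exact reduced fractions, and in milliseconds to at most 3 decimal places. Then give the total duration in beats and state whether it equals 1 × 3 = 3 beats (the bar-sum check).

1) 0.0ms=0b +542.169ms=3/4b
2) 542.169ms=3/4b +542.169ms=3/4b
3) 1084.337ms=3/2b +1084.337ms=3/2b
Σ=3b of 3 (83bpm 3/4) — PASS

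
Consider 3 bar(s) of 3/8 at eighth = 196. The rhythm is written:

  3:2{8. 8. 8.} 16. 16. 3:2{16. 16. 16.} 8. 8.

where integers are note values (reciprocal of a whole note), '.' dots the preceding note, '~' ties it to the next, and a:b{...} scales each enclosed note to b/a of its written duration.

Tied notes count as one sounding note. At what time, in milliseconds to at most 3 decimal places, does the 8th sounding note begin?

1. 0.0ms @ 0 + 306.122ms (1)
2. 306.122ms @ 1 + 306.122ms (1)
3. 612.245ms @ 2 + 306.122ms (1)
4. 918.367ms @ 3 + 229.592ms (3/4)
5. 1147.959ms @ 15/4 + 229.592ms (3/4)
6. 1377.551ms @ 9/2 + 153.061ms (1/2)
7. 1530.612ms @ 5 + 153.061ms (1/2)
8. 1683.673ms @ 11/2 + 153.061ms (1/2)
9. 1836.735ms @ 6 + 459.184ms (3/2)
10. 2295.918ms @ 15/2 + 459.184ms (3/2)

note 8 onset = 11/2b = 1683.673ms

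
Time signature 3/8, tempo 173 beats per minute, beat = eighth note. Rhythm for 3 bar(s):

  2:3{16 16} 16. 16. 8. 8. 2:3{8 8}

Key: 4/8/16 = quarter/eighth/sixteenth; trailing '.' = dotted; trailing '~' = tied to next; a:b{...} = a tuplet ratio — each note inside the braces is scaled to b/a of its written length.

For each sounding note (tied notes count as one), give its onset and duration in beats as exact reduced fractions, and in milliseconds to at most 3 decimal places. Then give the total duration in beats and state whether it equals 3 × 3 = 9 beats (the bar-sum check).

1) 0.0ms=0b +260.116ms=3/4b
2) 260.116ms=3/4b +260.116ms=3/4b
3) 520.231ms=3/2b +260.116ms=3/4b
4) 780.347ms=9/4b +260.116ms=3/4b
5) 1040.462ms=3b +520.231ms=3/2b
6) 1560.694ms=9/2b +520.231ms=3/2b
7) 2080.925ms=6b +520.231ms=3/2b
8) 2601.156ms=15/2b +520.231ms=3/2b
Σ=9b of 9 (173bpm 3/8) — PASS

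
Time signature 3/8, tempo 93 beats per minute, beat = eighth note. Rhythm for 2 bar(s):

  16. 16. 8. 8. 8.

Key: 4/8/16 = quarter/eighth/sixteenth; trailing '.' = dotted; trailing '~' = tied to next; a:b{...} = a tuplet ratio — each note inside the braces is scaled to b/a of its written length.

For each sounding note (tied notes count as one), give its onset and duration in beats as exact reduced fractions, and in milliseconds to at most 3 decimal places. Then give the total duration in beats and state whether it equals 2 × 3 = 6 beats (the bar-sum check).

1) 0.0ms=0b +483.871ms=3/4b
2) 483.871ms=3/4b +483.871ms=3/4b
3) 967.742ms=3/2b +967.742ms=3/2b
4) 1935.484ms=3b +967.742ms=3/2b
5) 2903.226ms=9/2b +967.742ms=3/2b
Σ=6b of 6 (93bpm 3/8) — PASS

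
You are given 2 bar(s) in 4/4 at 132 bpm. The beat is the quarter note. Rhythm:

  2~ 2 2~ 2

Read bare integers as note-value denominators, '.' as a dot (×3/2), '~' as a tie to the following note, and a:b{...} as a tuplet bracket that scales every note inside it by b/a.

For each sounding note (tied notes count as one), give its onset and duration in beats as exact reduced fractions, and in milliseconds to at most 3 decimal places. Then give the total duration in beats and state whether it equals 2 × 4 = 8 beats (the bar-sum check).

1) 0.0ms=0b +1818.182ms=4b
2) 1818.182ms=4b +1818.182ms=4b
Σ=8b of 8 (132bpm 4/4) — PASS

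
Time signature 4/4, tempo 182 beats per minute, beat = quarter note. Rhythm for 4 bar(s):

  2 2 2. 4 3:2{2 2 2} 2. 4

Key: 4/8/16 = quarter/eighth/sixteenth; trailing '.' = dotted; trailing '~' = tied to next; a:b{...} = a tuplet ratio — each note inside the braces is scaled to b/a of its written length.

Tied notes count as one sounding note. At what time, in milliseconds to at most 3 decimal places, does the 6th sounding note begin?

note 6 onset = 28/3b = 3076.923ms

1. 0.0ms @ 0 + 659.341ms (2)
2. 659.341ms @ 2 + 659.341ms (2)
3. 1318.681ms @ 4 + 989.011ms (3)
4. 2307.692ms @ 7 + 329.67ms (1)
5. 2637.363ms @ 8 + 439.56ms (4/3)
6. 3076.923ms @ 28/3 + 439.56ms (4/3)
7. 3516.484ms @ 32/3 + 439.56ms (4/3)
8. 3956.044ms @ 12 + 989.011ms (3)
9. 4945.055ms @ 15 + 329.67ms (1)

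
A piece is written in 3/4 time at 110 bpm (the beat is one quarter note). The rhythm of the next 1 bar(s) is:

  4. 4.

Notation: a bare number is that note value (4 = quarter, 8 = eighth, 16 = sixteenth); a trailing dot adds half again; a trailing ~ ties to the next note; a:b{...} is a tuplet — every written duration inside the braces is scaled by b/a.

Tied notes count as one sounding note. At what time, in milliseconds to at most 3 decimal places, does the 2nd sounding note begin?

1. 0.0ms @ 0 + 818.182ms (3/2)
2. 818.182ms @ 3/2 + 818.182ms (3/2)

note 2 onset = 3/2b = 818.182ms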